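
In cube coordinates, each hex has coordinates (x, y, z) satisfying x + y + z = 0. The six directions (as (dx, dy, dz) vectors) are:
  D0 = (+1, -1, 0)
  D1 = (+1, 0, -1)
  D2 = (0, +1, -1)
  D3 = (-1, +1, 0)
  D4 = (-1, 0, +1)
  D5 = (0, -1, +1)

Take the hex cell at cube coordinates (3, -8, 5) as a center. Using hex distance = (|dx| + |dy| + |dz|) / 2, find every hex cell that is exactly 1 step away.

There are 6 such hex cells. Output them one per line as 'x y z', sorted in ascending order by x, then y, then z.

Walk ring at distance 1 from (3, -8, 5):
Start at center + D4*1 = (2, -8, 6)
  hex 0: (2, -8, 6)
  hex 1: (3, -9, 6)
  hex 2: (4, -9, 5)
  hex 3: (4, -8, 4)
  hex 4: (3, -7, 4)
  hex 5: (2, -7, 5)
Sorted: 6 hexes.

Answer: 2 -8 6
2 -7 5
3 -9 6
3 -7 4
4 -9 5
4 -8 4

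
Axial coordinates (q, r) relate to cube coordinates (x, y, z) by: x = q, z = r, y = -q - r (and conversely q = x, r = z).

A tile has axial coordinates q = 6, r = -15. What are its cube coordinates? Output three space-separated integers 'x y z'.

Answer: 6 9 -15

Derivation:
x = q = 6
z = r = -15
y = -x - z = -(6) - (-15) = 9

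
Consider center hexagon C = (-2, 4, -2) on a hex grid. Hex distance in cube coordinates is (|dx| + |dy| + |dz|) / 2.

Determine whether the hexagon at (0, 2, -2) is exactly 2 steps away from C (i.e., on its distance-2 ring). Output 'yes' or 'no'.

|px - cx| = |0 - (-2)| = 2
|py - cy| = |2 - 4| = 2
|pz - cz| = |-2 - (-2)| = 0
distance = (2+2+0)/2 = 4/2 = 2
radius = 2; distance == radius -> yes

Answer: yes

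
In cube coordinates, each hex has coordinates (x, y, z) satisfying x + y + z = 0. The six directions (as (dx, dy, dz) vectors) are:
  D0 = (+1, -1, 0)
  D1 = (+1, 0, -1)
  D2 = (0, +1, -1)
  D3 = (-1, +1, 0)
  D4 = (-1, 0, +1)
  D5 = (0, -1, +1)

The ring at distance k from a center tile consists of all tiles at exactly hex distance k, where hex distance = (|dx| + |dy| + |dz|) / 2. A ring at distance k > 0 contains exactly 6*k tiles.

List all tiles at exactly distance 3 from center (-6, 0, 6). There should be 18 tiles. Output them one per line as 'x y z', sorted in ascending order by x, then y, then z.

Answer: -9 0 9
-9 1 8
-9 2 7
-9 3 6
-8 -1 9
-8 3 5
-7 -2 9
-7 3 4
-6 -3 9
-6 3 3
-5 -3 8
-5 2 3
-4 -3 7
-4 1 3
-3 -3 6
-3 -2 5
-3 -1 4
-3 0 3

Derivation:
Walk ring at distance 3 from (-6, 0, 6):
Start at center + D4*3 = (-9, 0, 9)
  hex 0: (-9, 0, 9)
  hex 1: (-8, -1, 9)
  hex 2: (-7, -2, 9)
  hex 3: (-6, -3, 9)
  hex 4: (-5, -3, 8)
  hex 5: (-4, -3, 7)
  hex 6: (-3, -3, 6)
  hex 7: (-3, -2, 5)
  hex 8: (-3, -1, 4)
  hex 9: (-3, 0, 3)
  hex 10: (-4, 1, 3)
  hex 11: (-5, 2, 3)
  hex 12: (-6, 3, 3)
  hex 13: (-7, 3, 4)
  hex 14: (-8, 3, 5)
  hex 15: (-9, 3, 6)
  hex 16: (-9, 2, 7)
  hex 17: (-9, 1, 8)
Sorted: 18 hexes.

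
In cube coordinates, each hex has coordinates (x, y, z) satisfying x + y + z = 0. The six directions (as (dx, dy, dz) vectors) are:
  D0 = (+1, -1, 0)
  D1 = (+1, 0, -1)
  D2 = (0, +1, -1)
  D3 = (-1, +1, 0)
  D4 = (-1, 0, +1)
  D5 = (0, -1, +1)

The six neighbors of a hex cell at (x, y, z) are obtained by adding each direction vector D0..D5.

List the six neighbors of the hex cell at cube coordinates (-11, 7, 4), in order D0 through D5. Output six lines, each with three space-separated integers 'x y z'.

Center: (-11, 7, 4). Add each direction:
  D0: (-11, 7, 4) + (1, -1, 0) = (-10, 6, 4)
  D1: (-11, 7, 4) + (1, 0, -1) = (-10, 7, 3)
  D2: (-11, 7, 4) + (0, 1, -1) = (-11, 8, 3)
  D3: (-11, 7, 4) + (-1, 1, 0) = (-12, 8, 4)
  D4: (-11, 7, 4) + (-1, 0, 1) = (-12, 7, 5)
  D5: (-11, 7, 4) + (0, -1, 1) = (-11, 6, 5)

Answer: -10 6 4
-10 7 3
-11 8 3
-12 8 4
-12 7 5
-11 6 5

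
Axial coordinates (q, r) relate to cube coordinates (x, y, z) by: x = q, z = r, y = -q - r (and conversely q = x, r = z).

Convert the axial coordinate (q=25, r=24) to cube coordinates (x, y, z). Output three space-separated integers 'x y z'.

x = q = 25
z = r = 24
y = -x - z = -(25) - (24) = -49

Answer: 25 -49 24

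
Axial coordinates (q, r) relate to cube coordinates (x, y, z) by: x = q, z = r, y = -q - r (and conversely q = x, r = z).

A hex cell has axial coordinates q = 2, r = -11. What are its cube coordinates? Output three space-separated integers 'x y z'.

x = q = 2
z = r = -11
y = -x - z = -(2) - (-11) = 9

Answer: 2 9 -11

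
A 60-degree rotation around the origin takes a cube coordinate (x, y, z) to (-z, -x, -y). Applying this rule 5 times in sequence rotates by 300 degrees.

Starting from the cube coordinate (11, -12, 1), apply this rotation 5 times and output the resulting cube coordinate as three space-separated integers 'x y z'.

Answer: 12 -1 -11

Derivation:
Start: (11, -12, 1)
Step 1: (11, -12, 1) -> (-(1), -(11), -(-12)) = (-1, -11, 12)
Step 2: (-1, -11, 12) -> (-(12), -(-1), -(-11)) = (-12, 1, 11)
Step 3: (-12, 1, 11) -> (-(11), -(-12), -(1)) = (-11, 12, -1)
Step 4: (-11, 12, -1) -> (-(-1), -(-11), -(12)) = (1, 11, -12)
Step 5: (1, 11, -12) -> (-(-12), -(1), -(11)) = (12, -1, -11)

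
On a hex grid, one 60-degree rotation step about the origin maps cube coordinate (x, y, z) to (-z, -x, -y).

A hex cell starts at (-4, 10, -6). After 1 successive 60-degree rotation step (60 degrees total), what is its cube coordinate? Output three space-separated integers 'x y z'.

Start: (-4, 10, -6)
Step 1: (-4, 10, -6) -> (-(-6), -(-4), -(10)) = (6, 4, -10)

Answer: 6 4 -10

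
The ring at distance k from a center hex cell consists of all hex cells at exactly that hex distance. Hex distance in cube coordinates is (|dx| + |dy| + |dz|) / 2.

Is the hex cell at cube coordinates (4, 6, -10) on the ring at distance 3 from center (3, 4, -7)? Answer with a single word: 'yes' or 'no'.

Answer: yes

Derivation:
|px - cx| = |4 - 3| = 1
|py - cy| = |6 - 4| = 2
|pz - cz| = |-10 - (-7)| = 3
distance = (1+2+3)/2 = 6/2 = 3
radius = 3; distance == radius -> yes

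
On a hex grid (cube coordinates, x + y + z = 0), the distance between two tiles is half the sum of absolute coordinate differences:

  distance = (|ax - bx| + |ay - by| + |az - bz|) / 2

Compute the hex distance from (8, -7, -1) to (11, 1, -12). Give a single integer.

|ax - bx| = |8 - 11| = 3
|ay - by| = |-7 - 1| = 8
|az - bz| = |-1 - (-12)| = 11
distance = (3 + 8 + 11) / 2 = 22 / 2 = 11

Answer: 11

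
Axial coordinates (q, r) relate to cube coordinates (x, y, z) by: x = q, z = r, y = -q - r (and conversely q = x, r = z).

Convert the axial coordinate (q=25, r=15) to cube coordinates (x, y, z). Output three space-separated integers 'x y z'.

Answer: 25 -40 15

Derivation:
x = q = 25
z = r = 15
y = -x - z = -(25) - (15) = -40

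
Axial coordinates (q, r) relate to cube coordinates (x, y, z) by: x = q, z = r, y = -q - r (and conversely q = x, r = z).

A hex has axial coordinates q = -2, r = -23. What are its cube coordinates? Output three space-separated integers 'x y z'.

Answer: -2 25 -23

Derivation:
x = q = -2
z = r = -23
y = -x - z = -(-2) - (-23) = 25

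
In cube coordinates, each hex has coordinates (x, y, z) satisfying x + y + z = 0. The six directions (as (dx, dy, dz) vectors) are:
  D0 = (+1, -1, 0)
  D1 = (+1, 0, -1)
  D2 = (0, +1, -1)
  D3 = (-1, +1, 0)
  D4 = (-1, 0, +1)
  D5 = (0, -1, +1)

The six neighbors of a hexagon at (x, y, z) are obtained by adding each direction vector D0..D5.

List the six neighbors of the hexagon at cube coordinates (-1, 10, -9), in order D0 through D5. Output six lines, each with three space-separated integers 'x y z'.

Center: (-1, 10, -9). Add each direction:
  D0: (-1, 10, -9) + (1, -1, 0) = (0, 9, -9)
  D1: (-1, 10, -9) + (1, 0, -1) = (0, 10, -10)
  D2: (-1, 10, -9) + (0, 1, -1) = (-1, 11, -10)
  D3: (-1, 10, -9) + (-1, 1, 0) = (-2, 11, -9)
  D4: (-1, 10, -9) + (-1, 0, 1) = (-2, 10, -8)
  D5: (-1, 10, -9) + (0, -1, 1) = (-1, 9, -8)

Answer: 0 9 -9
0 10 -10
-1 11 -10
-2 11 -9
-2 10 -8
-1 9 -8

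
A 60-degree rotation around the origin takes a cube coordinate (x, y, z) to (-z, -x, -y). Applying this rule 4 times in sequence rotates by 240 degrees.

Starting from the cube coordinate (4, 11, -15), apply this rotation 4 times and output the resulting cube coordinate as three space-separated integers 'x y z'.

Answer: -15 4 11

Derivation:
Start: (4, 11, -15)
Step 1: (4, 11, -15) -> (-(-15), -(4), -(11)) = (15, -4, -11)
Step 2: (15, -4, -11) -> (-(-11), -(15), -(-4)) = (11, -15, 4)
Step 3: (11, -15, 4) -> (-(4), -(11), -(-15)) = (-4, -11, 15)
Step 4: (-4, -11, 15) -> (-(15), -(-4), -(-11)) = (-15, 4, 11)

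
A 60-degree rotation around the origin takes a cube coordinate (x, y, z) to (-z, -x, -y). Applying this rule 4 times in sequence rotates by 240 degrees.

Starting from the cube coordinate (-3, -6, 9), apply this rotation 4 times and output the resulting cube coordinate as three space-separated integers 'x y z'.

Start: (-3, -6, 9)
Step 1: (-3, -6, 9) -> (-(9), -(-3), -(-6)) = (-9, 3, 6)
Step 2: (-9, 3, 6) -> (-(6), -(-9), -(3)) = (-6, 9, -3)
Step 3: (-6, 9, -3) -> (-(-3), -(-6), -(9)) = (3, 6, -9)
Step 4: (3, 6, -9) -> (-(-9), -(3), -(6)) = (9, -3, -6)

Answer: 9 -3 -6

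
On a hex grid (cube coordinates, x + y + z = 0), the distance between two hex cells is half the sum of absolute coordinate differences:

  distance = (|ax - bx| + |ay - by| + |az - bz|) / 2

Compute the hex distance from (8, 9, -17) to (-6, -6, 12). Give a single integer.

Answer: 29

Derivation:
|ax - bx| = |8 - (-6)| = 14
|ay - by| = |9 - (-6)| = 15
|az - bz| = |-17 - 12| = 29
distance = (14 + 15 + 29) / 2 = 58 / 2 = 29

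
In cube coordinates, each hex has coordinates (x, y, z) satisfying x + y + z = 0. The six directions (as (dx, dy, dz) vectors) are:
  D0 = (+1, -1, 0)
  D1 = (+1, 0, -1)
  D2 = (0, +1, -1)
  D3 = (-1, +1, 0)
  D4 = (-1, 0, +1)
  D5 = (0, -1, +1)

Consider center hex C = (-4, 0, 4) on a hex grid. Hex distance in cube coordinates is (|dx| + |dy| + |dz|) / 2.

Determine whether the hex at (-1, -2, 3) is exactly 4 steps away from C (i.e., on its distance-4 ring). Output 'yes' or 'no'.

|px - cx| = |-1 - (-4)| = 3
|py - cy| = |-2 - 0| = 2
|pz - cz| = |3 - 4| = 1
distance = (3+2+1)/2 = 6/2 = 3
radius = 4; distance != radius -> no

Answer: no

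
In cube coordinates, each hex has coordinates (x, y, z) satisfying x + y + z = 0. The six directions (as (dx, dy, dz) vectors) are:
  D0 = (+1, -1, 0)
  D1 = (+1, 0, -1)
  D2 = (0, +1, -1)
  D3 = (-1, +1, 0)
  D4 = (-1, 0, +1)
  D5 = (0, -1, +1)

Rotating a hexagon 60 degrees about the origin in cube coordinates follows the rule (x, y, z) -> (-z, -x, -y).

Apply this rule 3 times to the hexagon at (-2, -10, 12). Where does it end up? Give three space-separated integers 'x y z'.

Start: (-2, -10, 12)
Step 1: (-2, -10, 12) -> (-(12), -(-2), -(-10)) = (-12, 2, 10)
Step 2: (-12, 2, 10) -> (-(10), -(-12), -(2)) = (-10, 12, -2)
Step 3: (-10, 12, -2) -> (-(-2), -(-10), -(12)) = (2, 10, -12)

Answer: 2 10 -12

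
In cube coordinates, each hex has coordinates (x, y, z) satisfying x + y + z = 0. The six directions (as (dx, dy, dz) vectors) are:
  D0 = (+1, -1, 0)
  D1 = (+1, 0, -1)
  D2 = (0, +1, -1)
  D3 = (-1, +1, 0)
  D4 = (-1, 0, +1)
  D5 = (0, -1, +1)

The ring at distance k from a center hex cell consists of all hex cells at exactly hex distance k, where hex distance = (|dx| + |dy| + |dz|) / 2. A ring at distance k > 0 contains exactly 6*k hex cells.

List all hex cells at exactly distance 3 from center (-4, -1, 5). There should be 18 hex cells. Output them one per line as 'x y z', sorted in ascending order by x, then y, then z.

Walk ring at distance 3 from (-4, -1, 5):
Start at center + D4*3 = (-7, -1, 8)
  hex 0: (-7, -1, 8)
  hex 1: (-6, -2, 8)
  hex 2: (-5, -3, 8)
  hex 3: (-4, -4, 8)
  hex 4: (-3, -4, 7)
  hex 5: (-2, -4, 6)
  hex 6: (-1, -4, 5)
  hex 7: (-1, -3, 4)
  hex 8: (-1, -2, 3)
  hex 9: (-1, -1, 2)
  hex 10: (-2, 0, 2)
  hex 11: (-3, 1, 2)
  hex 12: (-4, 2, 2)
  hex 13: (-5, 2, 3)
  hex 14: (-6, 2, 4)
  hex 15: (-7, 2, 5)
  hex 16: (-7, 1, 6)
  hex 17: (-7, 0, 7)
Sorted: 18 hexes.

Answer: -7 -1 8
-7 0 7
-7 1 6
-7 2 5
-6 -2 8
-6 2 4
-5 -3 8
-5 2 3
-4 -4 8
-4 2 2
-3 -4 7
-3 1 2
-2 -4 6
-2 0 2
-1 -4 5
-1 -3 4
-1 -2 3
-1 -1 2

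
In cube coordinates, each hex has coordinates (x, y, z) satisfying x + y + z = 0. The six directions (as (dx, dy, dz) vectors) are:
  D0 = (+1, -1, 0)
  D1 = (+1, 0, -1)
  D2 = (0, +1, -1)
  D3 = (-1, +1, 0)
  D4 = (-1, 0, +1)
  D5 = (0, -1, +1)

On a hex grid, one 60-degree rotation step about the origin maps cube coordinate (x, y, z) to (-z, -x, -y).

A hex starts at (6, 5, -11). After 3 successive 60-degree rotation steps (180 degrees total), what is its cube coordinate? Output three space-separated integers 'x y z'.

Start: (6, 5, -11)
Step 1: (6, 5, -11) -> (-(-11), -(6), -(5)) = (11, -6, -5)
Step 2: (11, -6, -5) -> (-(-5), -(11), -(-6)) = (5, -11, 6)
Step 3: (5, -11, 6) -> (-(6), -(5), -(-11)) = (-6, -5, 11)

Answer: -6 -5 11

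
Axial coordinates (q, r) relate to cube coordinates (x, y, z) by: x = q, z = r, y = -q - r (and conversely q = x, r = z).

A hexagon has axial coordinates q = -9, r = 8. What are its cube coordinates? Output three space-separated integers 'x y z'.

Answer: -9 1 8

Derivation:
x = q = -9
z = r = 8
y = -x - z = -(-9) - (8) = 1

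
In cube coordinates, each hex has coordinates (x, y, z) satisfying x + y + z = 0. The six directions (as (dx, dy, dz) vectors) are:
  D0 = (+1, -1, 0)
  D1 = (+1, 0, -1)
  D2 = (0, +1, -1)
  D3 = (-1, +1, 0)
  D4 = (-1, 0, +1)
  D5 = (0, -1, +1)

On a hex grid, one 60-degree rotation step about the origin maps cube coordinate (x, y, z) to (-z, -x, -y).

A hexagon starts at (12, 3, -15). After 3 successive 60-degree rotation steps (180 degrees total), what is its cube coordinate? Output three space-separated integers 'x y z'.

Answer: -12 -3 15

Derivation:
Start: (12, 3, -15)
Step 1: (12, 3, -15) -> (-(-15), -(12), -(3)) = (15, -12, -3)
Step 2: (15, -12, -3) -> (-(-3), -(15), -(-12)) = (3, -15, 12)
Step 3: (3, -15, 12) -> (-(12), -(3), -(-15)) = (-12, -3, 15)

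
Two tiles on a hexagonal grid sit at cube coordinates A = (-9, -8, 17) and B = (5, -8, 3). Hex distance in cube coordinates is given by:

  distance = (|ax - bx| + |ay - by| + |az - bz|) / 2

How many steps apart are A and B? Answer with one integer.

Answer: 14

Derivation:
|ax - bx| = |-9 - 5| = 14
|ay - by| = |-8 - (-8)| = 0
|az - bz| = |17 - 3| = 14
distance = (14 + 0 + 14) / 2 = 28 / 2 = 14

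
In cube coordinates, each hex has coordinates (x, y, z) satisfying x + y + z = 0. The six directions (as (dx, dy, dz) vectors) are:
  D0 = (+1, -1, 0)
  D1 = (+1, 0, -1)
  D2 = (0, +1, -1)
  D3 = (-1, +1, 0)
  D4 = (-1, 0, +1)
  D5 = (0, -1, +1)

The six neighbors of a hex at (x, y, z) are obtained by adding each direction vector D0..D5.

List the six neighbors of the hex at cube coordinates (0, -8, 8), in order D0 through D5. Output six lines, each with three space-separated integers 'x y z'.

Answer: 1 -9 8
1 -8 7
0 -7 7
-1 -7 8
-1 -8 9
0 -9 9

Derivation:
Center: (0, -8, 8). Add each direction:
  D0: (0, -8, 8) + (1, -1, 0) = (1, -9, 8)
  D1: (0, -8, 8) + (1, 0, -1) = (1, -8, 7)
  D2: (0, -8, 8) + (0, 1, -1) = (0, -7, 7)
  D3: (0, -8, 8) + (-1, 1, 0) = (-1, -7, 8)
  D4: (0, -8, 8) + (-1, 0, 1) = (-1, -8, 9)
  D5: (0, -8, 8) + (0, -1, 1) = (0, -9, 9)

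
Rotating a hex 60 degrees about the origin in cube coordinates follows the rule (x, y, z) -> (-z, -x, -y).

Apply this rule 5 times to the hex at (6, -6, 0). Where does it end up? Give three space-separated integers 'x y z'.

Start: (6, -6, 0)
Step 1: (6, -6, 0) -> (-(0), -(6), -(-6)) = (0, -6, 6)
Step 2: (0, -6, 6) -> (-(6), -(0), -(-6)) = (-6, 0, 6)
Step 3: (-6, 0, 6) -> (-(6), -(-6), -(0)) = (-6, 6, 0)
Step 4: (-6, 6, 0) -> (-(0), -(-6), -(6)) = (0, 6, -6)
Step 5: (0, 6, -6) -> (-(-6), -(0), -(6)) = (6, 0, -6)

Answer: 6 0 -6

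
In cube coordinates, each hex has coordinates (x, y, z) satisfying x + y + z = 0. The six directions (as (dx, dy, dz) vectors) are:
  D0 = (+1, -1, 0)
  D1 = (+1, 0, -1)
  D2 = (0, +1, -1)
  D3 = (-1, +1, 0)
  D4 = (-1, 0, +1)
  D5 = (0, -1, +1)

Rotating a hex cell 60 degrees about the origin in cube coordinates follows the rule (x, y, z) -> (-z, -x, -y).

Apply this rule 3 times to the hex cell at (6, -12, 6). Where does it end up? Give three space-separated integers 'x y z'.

Answer: -6 12 -6

Derivation:
Start: (6, -12, 6)
Step 1: (6, -12, 6) -> (-(6), -(6), -(-12)) = (-6, -6, 12)
Step 2: (-6, -6, 12) -> (-(12), -(-6), -(-6)) = (-12, 6, 6)
Step 3: (-12, 6, 6) -> (-(6), -(-12), -(6)) = (-6, 12, -6)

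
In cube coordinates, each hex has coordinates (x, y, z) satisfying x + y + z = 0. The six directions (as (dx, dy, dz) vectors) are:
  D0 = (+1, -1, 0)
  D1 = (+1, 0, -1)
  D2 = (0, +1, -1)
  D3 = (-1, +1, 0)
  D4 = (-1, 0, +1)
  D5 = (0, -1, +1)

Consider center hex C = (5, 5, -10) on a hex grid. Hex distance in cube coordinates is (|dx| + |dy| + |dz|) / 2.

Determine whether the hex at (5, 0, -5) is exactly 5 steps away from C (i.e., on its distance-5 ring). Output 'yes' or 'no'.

|px - cx| = |5 - 5| = 0
|py - cy| = |0 - 5| = 5
|pz - cz| = |-5 - (-10)| = 5
distance = (0+5+5)/2 = 10/2 = 5
radius = 5; distance == radius -> yes

Answer: yes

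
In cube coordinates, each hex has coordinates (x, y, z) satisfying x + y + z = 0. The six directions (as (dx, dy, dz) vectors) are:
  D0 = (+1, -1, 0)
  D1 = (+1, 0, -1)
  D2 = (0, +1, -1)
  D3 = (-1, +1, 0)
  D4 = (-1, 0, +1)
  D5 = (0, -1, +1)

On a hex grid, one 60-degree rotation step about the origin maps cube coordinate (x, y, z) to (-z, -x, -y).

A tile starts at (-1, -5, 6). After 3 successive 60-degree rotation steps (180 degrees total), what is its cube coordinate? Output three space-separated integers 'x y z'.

Answer: 1 5 -6

Derivation:
Start: (-1, -5, 6)
Step 1: (-1, -5, 6) -> (-(6), -(-1), -(-5)) = (-6, 1, 5)
Step 2: (-6, 1, 5) -> (-(5), -(-6), -(1)) = (-5, 6, -1)
Step 3: (-5, 6, -1) -> (-(-1), -(-5), -(6)) = (1, 5, -6)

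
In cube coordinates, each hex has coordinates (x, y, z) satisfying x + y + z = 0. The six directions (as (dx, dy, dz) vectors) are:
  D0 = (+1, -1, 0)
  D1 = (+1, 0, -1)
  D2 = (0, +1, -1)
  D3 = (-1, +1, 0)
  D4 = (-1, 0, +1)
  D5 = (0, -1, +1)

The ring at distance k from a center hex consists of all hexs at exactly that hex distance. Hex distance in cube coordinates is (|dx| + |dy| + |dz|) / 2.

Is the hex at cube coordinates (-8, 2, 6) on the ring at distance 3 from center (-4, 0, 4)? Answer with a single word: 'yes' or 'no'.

Answer: no

Derivation:
|px - cx| = |-8 - (-4)| = 4
|py - cy| = |2 - 0| = 2
|pz - cz| = |6 - 4| = 2
distance = (4+2+2)/2 = 8/2 = 4
radius = 3; distance != radius -> no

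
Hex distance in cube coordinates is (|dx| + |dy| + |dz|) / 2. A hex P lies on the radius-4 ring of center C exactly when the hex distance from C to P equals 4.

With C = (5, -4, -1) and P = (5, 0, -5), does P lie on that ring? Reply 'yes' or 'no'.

Answer: yes

Derivation:
|px - cx| = |5 - 5| = 0
|py - cy| = |0 - (-4)| = 4
|pz - cz| = |-5 - (-1)| = 4
distance = (0+4+4)/2 = 8/2 = 4
radius = 4; distance == radius -> yes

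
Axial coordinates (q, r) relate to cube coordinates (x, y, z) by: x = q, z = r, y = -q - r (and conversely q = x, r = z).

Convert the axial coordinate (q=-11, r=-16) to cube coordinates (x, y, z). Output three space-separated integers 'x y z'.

x = q = -11
z = r = -16
y = -x - z = -(-11) - (-16) = 27

Answer: -11 27 -16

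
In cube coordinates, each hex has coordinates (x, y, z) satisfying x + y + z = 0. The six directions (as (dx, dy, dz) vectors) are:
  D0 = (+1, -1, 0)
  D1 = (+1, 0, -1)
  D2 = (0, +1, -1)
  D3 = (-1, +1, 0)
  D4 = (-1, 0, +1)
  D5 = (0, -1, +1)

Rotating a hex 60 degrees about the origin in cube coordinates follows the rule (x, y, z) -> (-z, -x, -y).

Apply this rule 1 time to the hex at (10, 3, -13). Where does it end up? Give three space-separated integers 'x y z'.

Start: (10, 3, -13)
Step 1: (10, 3, -13) -> (-(-13), -(10), -(3)) = (13, -10, -3)

Answer: 13 -10 -3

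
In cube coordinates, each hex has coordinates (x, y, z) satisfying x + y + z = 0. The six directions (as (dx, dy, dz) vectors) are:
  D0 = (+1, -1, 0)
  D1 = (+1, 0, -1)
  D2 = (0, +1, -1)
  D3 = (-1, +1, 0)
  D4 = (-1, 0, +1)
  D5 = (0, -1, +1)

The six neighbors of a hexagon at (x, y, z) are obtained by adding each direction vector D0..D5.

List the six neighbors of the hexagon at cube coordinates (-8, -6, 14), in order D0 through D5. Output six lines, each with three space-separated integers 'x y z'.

Center: (-8, -6, 14). Add each direction:
  D0: (-8, -6, 14) + (1, -1, 0) = (-7, -7, 14)
  D1: (-8, -6, 14) + (1, 0, -1) = (-7, -6, 13)
  D2: (-8, -6, 14) + (0, 1, -1) = (-8, -5, 13)
  D3: (-8, -6, 14) + (-1, 1, 0) = (-9, -5, 14)
  D4: (-8, -6, 14) + (-1, 0, 1) = (-9, -6, 15)
  D5: (-8, -6, 14) + (0, -1, 1) = (-8, -7, 15)

Answer: -7 -7 14
-7 -6 13
-8 -5 13
-9 -5 14
-9 -6 15
-8 -7 15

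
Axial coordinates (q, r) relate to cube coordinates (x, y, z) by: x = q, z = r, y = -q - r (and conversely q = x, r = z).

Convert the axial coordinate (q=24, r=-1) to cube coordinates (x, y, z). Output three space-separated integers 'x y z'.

Answer: 24 -23 -1

Derivation:
x = q = 24
z = r = -1
y = -x - z = -(24) - (-1) = -23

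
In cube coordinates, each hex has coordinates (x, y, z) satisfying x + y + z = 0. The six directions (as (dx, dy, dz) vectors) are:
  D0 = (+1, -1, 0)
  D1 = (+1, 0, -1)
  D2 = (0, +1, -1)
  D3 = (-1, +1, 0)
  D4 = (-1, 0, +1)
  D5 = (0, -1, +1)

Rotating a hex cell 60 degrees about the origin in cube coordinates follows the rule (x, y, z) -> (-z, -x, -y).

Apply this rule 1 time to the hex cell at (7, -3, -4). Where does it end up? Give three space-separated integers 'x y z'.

Answer: 4 -7 3

Derivation:
Start: (7, -3, -4)
Step 1: (7, -3, -4) -> (-(-4), -(7), -(-3)) = (4, -7, 3)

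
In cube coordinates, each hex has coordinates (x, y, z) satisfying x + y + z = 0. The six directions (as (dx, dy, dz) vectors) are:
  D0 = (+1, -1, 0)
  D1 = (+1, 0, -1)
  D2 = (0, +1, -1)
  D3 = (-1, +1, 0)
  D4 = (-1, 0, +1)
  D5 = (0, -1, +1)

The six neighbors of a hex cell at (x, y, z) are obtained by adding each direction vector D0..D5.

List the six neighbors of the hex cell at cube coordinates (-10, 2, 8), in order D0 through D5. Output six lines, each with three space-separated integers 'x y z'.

Answer: -9 1 8
-9 2 7
-10 3 7
-11 3 8
-11 2 9
-10 1 9

Derivation:
Center: (-10, 2, 8). Add each direction:
  D0: (-10, 2, 8) + (1, -1, 0) = (-9, 1, 8)
  D1: (-10, 2, 8) + (1, 0, -1) = (-9, 2, 7)
  D2: (-10, 2, 8) + (0, 1, -1) = (-10, 3, 7)
  D3: (-10, 2, 8) + (-1, 1, 0) = (-11, 3, 8)
  D4: (-10, 2, 8) + (-1, 0, 1) = (-11, 2, 9)
  D5: (-10, 2, 8) + (0, -1, 1) = (-10, 1, 9)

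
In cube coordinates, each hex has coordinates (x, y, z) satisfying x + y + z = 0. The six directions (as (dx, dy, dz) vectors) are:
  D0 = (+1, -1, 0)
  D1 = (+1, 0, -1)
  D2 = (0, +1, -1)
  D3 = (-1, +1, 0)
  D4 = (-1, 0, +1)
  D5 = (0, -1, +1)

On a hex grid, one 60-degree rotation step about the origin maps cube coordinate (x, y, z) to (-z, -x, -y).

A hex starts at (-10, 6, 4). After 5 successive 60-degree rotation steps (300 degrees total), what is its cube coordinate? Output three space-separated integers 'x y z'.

Answer: -6 -4 10

Derivation:
Start: (-10, 6, 4)
Step 1: (-10, 6, 4) -> (-(4), -(-10), -(6)) = (-4, 10, -6)
Step 2: (-4, 10, -6) -> (-(-6), -(-4), -(10)) = (6, 4, -10)
Step 3: (6, 4, -10) -> (-(-10), -(6), -(4)) = (10, -6, -4)
Step 4: (10, -6, -4) -> (-(-4), -(10), -(-6)) = (4, -10, 6)
Step 5: (4, -10, 6) -> (-(6), -(4), -(-10)) = (-6, -4, 10)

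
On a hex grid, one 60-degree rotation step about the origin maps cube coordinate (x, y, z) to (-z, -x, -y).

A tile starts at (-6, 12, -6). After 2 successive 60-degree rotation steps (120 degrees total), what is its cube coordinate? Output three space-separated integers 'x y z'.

Start: (-6, 12, -6)
Step 1: (-6, 12, -6) -> (-(-6), -(-6), -(12)) = (6, 6, -12)
Step 2: (6, 6, -12) -> (-(-12), -(6), -(6)) = (12, -6, -6)

Answer: 12 -6 -6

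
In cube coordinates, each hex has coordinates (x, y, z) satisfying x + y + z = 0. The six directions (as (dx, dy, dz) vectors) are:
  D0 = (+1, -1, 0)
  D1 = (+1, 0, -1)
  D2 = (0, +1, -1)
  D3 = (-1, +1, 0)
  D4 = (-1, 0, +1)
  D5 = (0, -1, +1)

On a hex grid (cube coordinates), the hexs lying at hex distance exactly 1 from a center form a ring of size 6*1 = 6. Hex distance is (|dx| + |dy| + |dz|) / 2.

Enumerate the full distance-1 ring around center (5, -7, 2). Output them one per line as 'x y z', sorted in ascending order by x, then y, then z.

Answer: 4 -7 3
4 -6 2
5 -8 3
5 -6 1
6 -8 2
6 -7 1

Derivation:
Walk ring at distance 1 from (5, -7, 2):
Start at center + D4*1 = (4, -7, 3)
  hex 0: (4, -7, 3)
  hex 1: (5, -8, 3)
  hex 2: (6, -8, 2)
  hex 3: (6, -7, 1)
  hex 4: (5, -6, 1)
  hex 5: (4, -6, 2)
Sorted: 6 hexes.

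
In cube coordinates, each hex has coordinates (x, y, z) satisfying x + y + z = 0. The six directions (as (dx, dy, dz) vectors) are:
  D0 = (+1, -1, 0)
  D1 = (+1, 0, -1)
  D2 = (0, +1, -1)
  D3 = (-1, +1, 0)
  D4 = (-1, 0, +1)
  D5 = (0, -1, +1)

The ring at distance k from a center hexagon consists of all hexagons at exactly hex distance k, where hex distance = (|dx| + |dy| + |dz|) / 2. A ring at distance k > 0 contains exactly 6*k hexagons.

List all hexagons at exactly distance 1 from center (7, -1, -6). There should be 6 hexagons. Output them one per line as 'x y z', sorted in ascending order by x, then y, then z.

Walk ring at distance 1 from (7, -1, -6):
Start at center + D4*1 = (6, -1, -5)
  hex 0: (6, -1, -5)
  hex 1: (7, -2, -5)
  hex 2: (8, -2, -6)
  hex 3: (8, -1, -7)
  hex 4: (7, 0, -7)
  hex 5: (6, 0, -6)
Sorted: 6 hexes.

Answer: 6 -1 -5
6 0 -6
7 -2 -5
7 0 -7
8 -2 -6
8 -1 -7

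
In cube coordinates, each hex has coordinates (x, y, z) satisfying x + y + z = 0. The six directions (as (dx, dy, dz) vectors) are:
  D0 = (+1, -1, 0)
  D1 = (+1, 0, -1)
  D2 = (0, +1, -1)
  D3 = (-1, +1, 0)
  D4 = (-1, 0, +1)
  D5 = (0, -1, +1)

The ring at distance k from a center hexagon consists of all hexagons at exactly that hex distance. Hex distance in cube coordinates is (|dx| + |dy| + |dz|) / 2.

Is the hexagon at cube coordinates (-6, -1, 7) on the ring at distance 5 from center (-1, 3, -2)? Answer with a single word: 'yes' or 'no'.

Answer: no

Derivation:
|px - cx| = |-6 - (-1)| = 5
|py - cy| = |-1 - 3| = 4
|pz - cz| = |7 - (-2)| = 9
distance = (5+4+9)/2 = 18/2 = 9
radius = 5; distance != radius -> no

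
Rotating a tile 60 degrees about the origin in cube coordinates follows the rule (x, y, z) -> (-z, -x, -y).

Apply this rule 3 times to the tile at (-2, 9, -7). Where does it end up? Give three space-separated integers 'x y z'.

Answer: 2 -9 7

Derivation:
Start: (-2, 9, -7)
Step 1: (-2, 9, -7) -> (-(-7), -(-2), -(9)) = (7, 2, -9)
Step 2: (7, 2, -9) -> (-(-9), -(7), -(2)) = (9, -7, -2)
Step 3: (9, -7, -2) -> (-(-2), -(9), -(-7)) = (2, -9, 7)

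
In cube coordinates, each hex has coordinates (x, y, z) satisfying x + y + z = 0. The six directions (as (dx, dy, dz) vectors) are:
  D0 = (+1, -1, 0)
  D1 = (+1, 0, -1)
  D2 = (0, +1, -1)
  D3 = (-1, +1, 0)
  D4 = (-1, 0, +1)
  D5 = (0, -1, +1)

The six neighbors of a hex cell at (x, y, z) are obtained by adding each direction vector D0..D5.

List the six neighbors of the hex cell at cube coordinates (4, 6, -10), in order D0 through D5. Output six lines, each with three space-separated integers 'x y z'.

Center: (4, 6, -10). Add each direction:
  D0: (4, 6, -10) + (1, -1, 0) = (5, 5, -10)
  D1: (4, 6, -10) + (1, 0, -1) = (5, 6, -11)
  D2: (4, 6, -10) + (0, 1, -1) = (4, 7, -11)
  D3: (4, 6, -10) + (-1, 1, 0) = (3, 7, -10)
  D4: (4, 6, -10) + (-1, 0, 1) = (3, 6, -9)
  D5: (4, 6, -10) + (0, -1, 1) = (4, 5, -9)

Answer: 5 5 -10
5 6 -11
4 7 -11
3 7 -10
3 6 -9
4 5 -9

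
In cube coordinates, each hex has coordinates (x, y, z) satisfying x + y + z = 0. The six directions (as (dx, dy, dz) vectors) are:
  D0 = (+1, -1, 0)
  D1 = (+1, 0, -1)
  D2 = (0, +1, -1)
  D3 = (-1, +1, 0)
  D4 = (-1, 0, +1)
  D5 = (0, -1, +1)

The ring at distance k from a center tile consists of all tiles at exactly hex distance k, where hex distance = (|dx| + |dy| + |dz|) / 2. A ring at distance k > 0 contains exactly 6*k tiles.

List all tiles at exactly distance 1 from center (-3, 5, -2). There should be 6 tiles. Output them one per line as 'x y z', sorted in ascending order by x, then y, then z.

Walk ring at distance 1 from (-3, 5, -2):
Start at center + D4*1 = (-4, 5, -1)
  hex 0: (-4, 5, -1)
  hex 1: (-3, 4, -1)
  hex 2: (-2, 4, -2)
  hex 3: (-2, 5, -3)
  hex 4: (-3, 6, -3)
  hex 5: (-4, 6, -2)
Sorted: 6 hexes.

Answer: -4 5 -1
-4 6 -2
-3 4 -1
-3 6 -3
-2 4 -2
-2 5 -3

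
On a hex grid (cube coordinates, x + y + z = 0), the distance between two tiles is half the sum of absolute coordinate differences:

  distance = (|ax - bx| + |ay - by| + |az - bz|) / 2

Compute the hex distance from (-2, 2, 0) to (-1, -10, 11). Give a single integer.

Answer: 12

Derivation:
|ax - bx| = |-2 - (-1)| = 1
|ay - by| = |2 - (-10)| = 12
|az - bz| = |0 - 11| = 11
distance = (1 + 12 + 11) / 2 = 24 / 2 = 12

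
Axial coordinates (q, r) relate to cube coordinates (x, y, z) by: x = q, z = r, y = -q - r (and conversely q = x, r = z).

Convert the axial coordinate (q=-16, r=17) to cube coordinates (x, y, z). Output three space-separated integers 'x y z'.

Answer: -16 -1 17

Derivation:
x = q = -16
z = r = 17
y = -x - z = -(-16) - (17) = -1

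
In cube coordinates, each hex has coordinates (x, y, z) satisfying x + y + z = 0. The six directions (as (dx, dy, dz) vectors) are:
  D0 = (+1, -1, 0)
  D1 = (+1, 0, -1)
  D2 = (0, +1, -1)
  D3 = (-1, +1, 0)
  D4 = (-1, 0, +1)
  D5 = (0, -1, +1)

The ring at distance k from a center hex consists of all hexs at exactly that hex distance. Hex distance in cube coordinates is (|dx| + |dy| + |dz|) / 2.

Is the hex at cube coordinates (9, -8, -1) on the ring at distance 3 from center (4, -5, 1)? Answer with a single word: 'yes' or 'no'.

|px - cx| = |9 - 4| = 5
|py - cy| = |-8 - (-5)| = 3
|pz - cz| = |-1 - 1| = 2
distance = (5+3+2)/2 = 10/2 = 5
radius = 3; distance != radius -> no

Answer: no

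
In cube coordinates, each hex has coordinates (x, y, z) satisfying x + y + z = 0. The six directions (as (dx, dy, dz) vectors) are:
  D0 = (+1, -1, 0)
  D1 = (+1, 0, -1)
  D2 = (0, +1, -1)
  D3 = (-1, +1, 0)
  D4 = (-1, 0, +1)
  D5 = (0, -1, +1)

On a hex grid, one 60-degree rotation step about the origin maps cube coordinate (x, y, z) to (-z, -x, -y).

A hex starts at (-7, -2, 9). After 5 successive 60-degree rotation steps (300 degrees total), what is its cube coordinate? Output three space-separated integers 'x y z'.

Answer: 2 -9 7

Derivation:
Start: (-7, -2, 9)
Step 1: (-7, -2, 9) -> (-(9), -(-7), -(-2)) = (-9, 7, 2)
Step 2: (-9, 7, 2) -> (-(2), -(-9), -(7)) = (-2, 9, -7)
Step 3: (-2, 9, -7) -> (-(-7), -(-2), -(9)) = (7, 2, -9)
Step 4: (7, 2, -9) -> (-(-9), -(7), -(2)) = (9, -7, -2)
Step 5: (9, -7, -2) -> (-(-2), -(9), -(-7)) = (2, -9, 7)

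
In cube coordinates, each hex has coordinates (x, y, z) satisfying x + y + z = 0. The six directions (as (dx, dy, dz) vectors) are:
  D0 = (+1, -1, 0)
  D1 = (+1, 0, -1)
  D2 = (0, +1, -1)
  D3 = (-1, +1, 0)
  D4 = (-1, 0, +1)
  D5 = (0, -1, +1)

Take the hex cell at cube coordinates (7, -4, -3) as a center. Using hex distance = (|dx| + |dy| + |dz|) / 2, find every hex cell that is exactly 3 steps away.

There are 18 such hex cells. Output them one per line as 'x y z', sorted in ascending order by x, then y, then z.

Walk ring at distance 3 from (7, -4, -3):
Start at center + D4*3 = (4, -4, 0)
  hex 0: (4, -4, 0)
  hex 1: (5, -5, 0)
  hex 2: (6, -6, 0)
  hex 3: (7, -7, 0)
  hex 4: (8, -7, -1)
  hex 5: (9, -7, -2)
  hex 6: (10, -7, -3)
  hex 7: (10, -6, -4)
  hex 8: (10, -5, -5)
  hex 9: (10, -4, -6)
  hex 10: (9, -3, -6)
  hex 11: (8, -2, -6)
  hex 12: (7, -1, -6)
  hex 13: (6, -1, -5)
  hex 14: (5, -1, -4)
  hex 15: (4, -1, -3)
  hex 16: (4, -2, -2)
  hex 17: (4, -3, -1)
Sorted: 18 hexes.

Answer: 4 -4 0
4 -3 -1
4 -2 -2
4 -1 -3
5 -5 0
5 -1 -4
6 -6 0
6 -1 -5
7 -7 0
7 -1 -6
8 -7 -1
8 -2 -6
9 -7 -2
9 -3 -6
10 -7 -3
10 -6 -4
10 -5 -5
10 -4 -6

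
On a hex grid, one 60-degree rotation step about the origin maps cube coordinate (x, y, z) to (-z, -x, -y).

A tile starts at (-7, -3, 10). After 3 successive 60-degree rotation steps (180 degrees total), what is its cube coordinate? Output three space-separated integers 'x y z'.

Start: (-7, -3, 10)
Step 1: (-7, -3, 10) -> (-(10), -(-7), -(-3)) = (-10, 7, 3)
Step 2: (-10, 7, 3) -> (-(3), -(-10), -(7)) = (-3, 10, -7)
Step 3: (-3, 10, -7) -> (-(-7), -(-3), -(10)) = (7, 3, -10)

Answer: 7 3 -10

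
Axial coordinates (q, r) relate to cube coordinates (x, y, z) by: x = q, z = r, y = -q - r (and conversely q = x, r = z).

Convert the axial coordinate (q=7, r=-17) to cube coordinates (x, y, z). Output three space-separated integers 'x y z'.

Answer: 7 10 -17

Derivation:
x = q = 7
z = r = -17
y = -x - z = -(7) - (-17) = 10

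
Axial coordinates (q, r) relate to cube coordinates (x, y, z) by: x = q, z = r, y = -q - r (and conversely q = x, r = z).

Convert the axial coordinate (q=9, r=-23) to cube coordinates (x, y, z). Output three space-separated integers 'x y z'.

Answer: 9 14 -23

Derivation:
x = q = 9
z = r = -23
y = -x - z = -(9) - (-23) = 14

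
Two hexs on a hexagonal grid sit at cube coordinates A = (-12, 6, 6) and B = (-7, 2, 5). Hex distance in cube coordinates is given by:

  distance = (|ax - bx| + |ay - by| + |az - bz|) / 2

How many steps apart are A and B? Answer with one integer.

Answer: 5

Derivation:
|ax - bx| = |-12 - (-7)| = 5
|ay - by| = |6 - 2| = 4
|az - bz| = |6 - 5| = 1
distance = (5 + 4 + 1) / 2 = 10 / 2 = 5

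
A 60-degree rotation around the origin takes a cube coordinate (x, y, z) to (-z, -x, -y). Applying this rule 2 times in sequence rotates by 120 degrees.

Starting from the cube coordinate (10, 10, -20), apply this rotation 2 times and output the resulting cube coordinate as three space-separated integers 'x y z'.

Start: (10, 10, -20)
Step 1: (10, 10, -20) -> (-(-20), -(10), -(10)) = (20, -10, -10)
Step 2: (20, -10, -10) -> (-(-10), -(20), -(-10)) = (10, -20, 10)

Answer: 10 -20 10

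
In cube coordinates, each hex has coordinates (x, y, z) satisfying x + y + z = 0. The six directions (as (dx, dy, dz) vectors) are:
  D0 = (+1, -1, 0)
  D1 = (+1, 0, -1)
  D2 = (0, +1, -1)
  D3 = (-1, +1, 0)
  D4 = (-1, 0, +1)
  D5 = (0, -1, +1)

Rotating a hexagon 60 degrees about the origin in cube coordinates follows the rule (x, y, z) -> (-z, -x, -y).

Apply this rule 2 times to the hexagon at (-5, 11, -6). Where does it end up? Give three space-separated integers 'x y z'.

Start: (-5, 11, -6)
Step 1: (-5, 11, -6) -> (-(-6), -(-5), -(11)) = (6, 5, -11)
Step 2: (6, 5, -11) -> (-(-11), -(6), -(5)) = (11, -6, -5)

Answer: 11 -6 -5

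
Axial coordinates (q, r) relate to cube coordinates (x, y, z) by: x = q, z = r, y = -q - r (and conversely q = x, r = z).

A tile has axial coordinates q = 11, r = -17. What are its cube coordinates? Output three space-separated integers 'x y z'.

x = q = 11
z = r = -17
y = -x - z = -(11) - (-17) = 6

Answer: 11 6 -17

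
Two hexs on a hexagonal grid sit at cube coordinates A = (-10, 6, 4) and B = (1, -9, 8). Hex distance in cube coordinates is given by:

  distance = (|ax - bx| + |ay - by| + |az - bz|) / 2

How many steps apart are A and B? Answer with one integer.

|ax - bx| = |-10 - 1| = 11
|ay - by| = |6 - (-9)| = 15
|az - bz| = |4 - 8| = 4
distance = (11 + 15 + 4) / 2 = 30 / 2 = 15

Answer: 15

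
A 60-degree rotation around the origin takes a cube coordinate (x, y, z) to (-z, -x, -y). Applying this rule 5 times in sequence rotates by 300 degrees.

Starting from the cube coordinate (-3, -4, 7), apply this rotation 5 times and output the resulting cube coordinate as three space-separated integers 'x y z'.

Answer: 4 -7 3

Derivation:
Start: (-3, -4, 7)
Step 1: (-3, -4, 7) -> (-(7), -(-3), -(-4)) = (-7, 3, 4)
Step 2: (-7, 3, 4) -> (-(4), -(-7), -(3)) = (-4, 7, -3)
Step 3: (-4, 7, -3) -> (-(-3), -(-4), -(7)) = (3, 4, -7)
Step 4: (3, 4, -7) -> (-(-7), -(3), -(4)) = (7, -3, -4)
Step 5: (7, -3, -4) -> (-(-4), -(7), -(-3)) = (4, -7, 3)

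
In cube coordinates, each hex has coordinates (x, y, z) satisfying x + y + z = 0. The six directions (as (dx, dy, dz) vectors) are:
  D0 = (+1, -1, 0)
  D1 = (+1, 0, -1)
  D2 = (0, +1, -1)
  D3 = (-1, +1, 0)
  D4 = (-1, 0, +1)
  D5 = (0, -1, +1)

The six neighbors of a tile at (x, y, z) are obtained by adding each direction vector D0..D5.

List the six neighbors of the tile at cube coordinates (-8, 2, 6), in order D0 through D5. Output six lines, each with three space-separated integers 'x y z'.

Center: (-8, 2, 6). Add each direction:
  D0: (-8, 2, 6) + (1, -1, 0) = (-7, 1, 6)
  D1: (-8, 2, 6) + (1, 0, -1) = (-7, 2, 5)
  D2: (-8, 2, 6) + (0, 1, -1) = (-8, 3, 5)
  D3: (-8, 2, 6) + (-1, 1, 0) = (-9, 3, 6)
  D4: (-8, 2, 6) + (-1, 0, 1) = (-9, 2, 7)
  D5: (-8, 2, 6) + (0, -1, 1) = (-8, 1, 7)

Answer: -7 1 6
-7 2 5
-8 3 5
-9 3 6
-9 2 7
-8 1 7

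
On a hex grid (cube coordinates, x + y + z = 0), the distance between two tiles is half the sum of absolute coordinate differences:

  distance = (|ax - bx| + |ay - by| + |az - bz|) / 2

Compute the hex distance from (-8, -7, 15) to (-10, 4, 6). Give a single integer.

|ax - bx| = |-8 - (-10)| = 2
|ay - by| = |-7 - 4| = 11
|az - bz| = |15 - 6| = 9
distance = (2 + 11 + 9) / 2 = 22 / 2 = 11

Answer: 11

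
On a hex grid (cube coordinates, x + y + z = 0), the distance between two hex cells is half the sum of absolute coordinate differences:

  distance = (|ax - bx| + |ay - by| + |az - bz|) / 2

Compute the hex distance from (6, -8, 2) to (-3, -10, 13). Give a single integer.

Answer: 11

Derivation:
|ax - bx| = |6 - (-3)| = 9
|ay - by| = |-8 - (-10)| = 2
|az - bz| = |2 - 13| = 11
distance = (9 + 2 + 11) / 2 = 22 / 2 = 11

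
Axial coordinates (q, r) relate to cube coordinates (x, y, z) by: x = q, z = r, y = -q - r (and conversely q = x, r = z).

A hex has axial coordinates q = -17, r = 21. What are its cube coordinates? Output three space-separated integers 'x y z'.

Answer: -17 -4 21

Derivation:
x = q = -17
z = r = 21
y = -x - z = -(-17) - (21) = -4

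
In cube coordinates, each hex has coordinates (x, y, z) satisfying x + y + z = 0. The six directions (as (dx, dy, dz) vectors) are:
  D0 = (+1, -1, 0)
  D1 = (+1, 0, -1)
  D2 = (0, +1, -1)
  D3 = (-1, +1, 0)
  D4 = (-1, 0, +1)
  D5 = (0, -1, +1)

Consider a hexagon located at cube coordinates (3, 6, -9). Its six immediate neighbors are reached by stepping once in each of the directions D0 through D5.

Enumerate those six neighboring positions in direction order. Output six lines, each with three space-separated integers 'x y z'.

Center: (3, 6, -9). Add each direction:
  D0: (3, 6, -9) + (1, -1, 0) = (4, 5, -9)
  D1: (3, 6, -9) + (1, 0, -1) = (4, 6, -10)
  D2: (3, 6, -9) + (0, 1, -1) = (3, 7, -10)
  D3: (3, 6, -9) + (-1, 1, 0) = (2, 7, -9)
  D4: (3, 6, -9) + (-1, 0, 1) = (2, 6, -8)
  D5: (3, 6, -9) + (0, -1, 1) = (3, 5, -8)

Answer: 4 5 -9
4 6 -10
3 7 -10
2 7 -9
2 6 -8
3 5 -8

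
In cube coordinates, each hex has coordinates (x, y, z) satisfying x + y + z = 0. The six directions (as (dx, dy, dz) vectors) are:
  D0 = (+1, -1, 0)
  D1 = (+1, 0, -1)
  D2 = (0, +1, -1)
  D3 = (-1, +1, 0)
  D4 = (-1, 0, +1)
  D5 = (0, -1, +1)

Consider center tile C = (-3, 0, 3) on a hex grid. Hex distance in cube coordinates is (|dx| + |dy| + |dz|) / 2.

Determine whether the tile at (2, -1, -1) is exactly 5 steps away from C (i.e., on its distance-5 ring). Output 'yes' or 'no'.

Answer: yes

Derivation:
|px - cx| = |2 - (-3)| = 5
|py - cy| = |-1 - 0| = 1
|pz - cz| = |-1 - 3| = 4
distance = (5+1+4)/2 = 10/2 = 5
radius = 5; distance == radius -> yes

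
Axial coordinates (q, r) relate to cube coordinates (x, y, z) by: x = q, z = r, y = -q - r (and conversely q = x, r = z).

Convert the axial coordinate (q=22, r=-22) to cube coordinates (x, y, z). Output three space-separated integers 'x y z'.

x = q = 22
z = r = -22
y = -x - z = -(22) - (-22) = 0

Answer: 22 0 -22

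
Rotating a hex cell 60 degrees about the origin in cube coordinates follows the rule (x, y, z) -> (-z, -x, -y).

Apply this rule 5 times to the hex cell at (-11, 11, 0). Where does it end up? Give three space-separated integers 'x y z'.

Start: (-11, 11, 0)
Step 1: (-11, 11, 0) -> (-(0), -(-11), -(11)) = (0, 11, -11)
Step 2: (0, 11, -11) -> (-(-11), -(0), -(11)) = (11, 0, -11)
Step 3: (11, 0, -11) -> (-(-11), -(11), -(0)) = (11, -11, 0)
Step 4: (11, -11, 0) -> (-(0), -(11), -(-11)) = (0, -11, 11)
Step 5: (0, -11, 11) -> (-(11), -(0), -(-11)) = (-11, 0, 11)

Answer: -11 0 11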